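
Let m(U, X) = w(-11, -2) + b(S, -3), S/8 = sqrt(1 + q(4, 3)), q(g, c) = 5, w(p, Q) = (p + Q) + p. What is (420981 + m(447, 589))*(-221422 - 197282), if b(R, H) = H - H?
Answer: -176256379728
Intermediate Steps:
w(p, Q) = Q + 2*p (w(p, Q) = (Q + p) + p = Q + 2*p)
S = 8*sqrt(6) (S = 8*sqrt(1 + 5) = 8*sqrt(6) ≈ 19.596)
b(R, H) = 0
m(U, X) = -24 (m(U, X) = (-2 + 2*(-11)) + 0 = (-2 - 22) + 0 = -24 + 0 = -24)
(420981 + m(447, 589))*(-221422 - 197282) = (420981 - 24)*(-221422 - 197282) = 420957*(-418704) = -176256379728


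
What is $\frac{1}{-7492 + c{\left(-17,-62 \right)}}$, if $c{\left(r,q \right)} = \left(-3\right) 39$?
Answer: $- \frac{1}{7609} \approx -0.00013142$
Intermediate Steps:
$c{\left(r,q \right)} = -117$
$\frac{1}{-7492 + c{\left(-17,-62 \right)}} = \frac{1}{-7492 - 117} = \frac{1}{-7609} = - \frac{1}{7609}$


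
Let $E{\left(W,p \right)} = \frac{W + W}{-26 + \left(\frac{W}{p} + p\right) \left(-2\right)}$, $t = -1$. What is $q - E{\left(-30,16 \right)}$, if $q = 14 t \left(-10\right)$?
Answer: $\frac{30140}{217} \approx 138.89$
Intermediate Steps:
$E{\left(W,p \right)} = \frac{2 W}{-26 - 2 p - \frac{2 W}{p}}$ ($E{\left(W,p \right)} = \frac{2 W}{-26 + \left(p + \frac{W}{p}\right) \left(-2\right)} = \frac{2 W}{-26 - \left(2 p + \frac{2 W}{p}\right)} = \frac{2 W}{-26 - 2 p - \frac{2 W}{p}}$)
$q = 140$ ($q = 14 \left(-1\right) \left(-10\right) = \left(-14\right) \left(-10\right) = 140$)
$q - E{\left(-30,16 \right)} = 140 - \left(-1\right) \left(-30\right) 16 \frac{1}{-30 + 16^{2} + 13 \cdot 16} = 140 - \left(-1\right) \left(-30\right) 16 \frac{1}{-30 + 256 + 208} = 140 - \left(-1\right) \left(-30\right) 16 \cdot \frac{1}{434} = 140 - \frac{240}{217} = \frac{30140}{217}$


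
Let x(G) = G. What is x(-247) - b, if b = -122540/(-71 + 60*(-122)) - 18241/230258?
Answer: -448434704955/1701836878 ≈ -263.50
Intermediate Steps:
b = 28080996089/1701836878 (b = -122540/(-71 - 7320) - 18241*1/230258 = -122540/(-7391) - 18241/230258 = -122540*(-1/7391) - 18241/230258 = 122540/7391 - 18241/230258 = 28080996089/1701836878 ≈ 16.500)
x(-247) - b = -247 - 1*28080996089/1701836878 = -247 - 28080996089/1701836878 = -448434704955/1701836878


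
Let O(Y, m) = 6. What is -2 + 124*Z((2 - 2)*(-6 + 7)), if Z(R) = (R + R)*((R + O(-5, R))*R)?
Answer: -2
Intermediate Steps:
Z(R) = 2*R²*(6 + R) (Z(R) = (R + R)*((R + 6)*R) = (2*R)*((6 + R)*R) = (2*R)*(R*(6 + R)) = 2*R²*(6 + R))
-2 + 124*Z((2 - 2)*(-6 + 7)) = -2 + 124*(2*((2 - 2)*(-6 + 7))²*(6 + (2 - 2)*(-6 + 7))) = -2 + 124*(2*(0*1)²*(6 + 0*1)) = -2 + 124*(2*0²*(6 + 0)) = -2 + 124*(2*0*6) = -2 + 124*0 = -2 + 0 = -2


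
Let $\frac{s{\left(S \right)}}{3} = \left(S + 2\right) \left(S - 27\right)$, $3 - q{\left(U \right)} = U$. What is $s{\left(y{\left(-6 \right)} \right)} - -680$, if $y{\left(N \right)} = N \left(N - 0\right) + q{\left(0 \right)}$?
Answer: $2156$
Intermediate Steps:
$q{\left(U \right)} = 3 - U$
$y{\left(N \right)} = 3 + N^{2}$ ($y{\left(N \right)} = N \left(N - 0\right) + \left(3 - 0\right) = N \left(N + 0\right) + \left(3 + 0\right) = N N + 3 = N^{2} + 3 = 3 + N^{2}$)
$s{\left(S \right)} = 3 \left(-27 + S\right) \left(2 + S\right)$ ($s{\left(S \right)} = 3 \left(S + 2\right) \left(S - 27\right) = 3 \left(2 + S\right) \left(-27 + S\right) = 3 \left(-27 + S\right) \left(2 + S\right)$)
$s{\left(y{\left(-6 \right)} \right)} - -680 = \left(-162 - 75 \left(3 + \left(-6\right)^{2}\right) + 3 \left(3 + \left(-6\right)^{2}\right)^{2}\right) - -680 = \left(-162 - 75 \left(3 + 36\right) + 3 \left(3 + 36\right)^{2}\right) + 680 = \left(-162 - 2925 + 3 \cdot 39^{2}\right) + 680 = \left(-162 - 2925 + 3 \cdot 1521\right) + 680 = \left(-162 - 2925 + 4563\right) + 680 = 1476 + 680 = 2156$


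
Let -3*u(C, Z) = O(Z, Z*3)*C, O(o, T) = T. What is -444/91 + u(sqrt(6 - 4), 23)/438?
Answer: -444/91 - 23*sqrt(2)/438 ≈ -4.9534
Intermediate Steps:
u(C, Z) = -C*Z (u(C, Z) = -Z*3*C/3 = -3*Z*C/3 = -C*Z)
-444/91 + u(sqrt(6 - 4), 23)/438 = -444/91 - 1*sqrt(6 - 4)*23/438 = -444*1/91 - 1*sqrt(2)*23*(1/438) = -444/91 - 23*sqrt(2)*(1/438) = -444/91 - 23*sqrt(2)/438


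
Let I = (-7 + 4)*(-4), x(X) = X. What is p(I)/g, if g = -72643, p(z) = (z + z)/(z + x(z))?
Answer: -1/72643 ≈ -1.3766e-5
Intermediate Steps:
I = 12 (I = -3*(-4) = 12)
p(z) = 1 (p(z) = (z + z)/(z + z) = (2*z)/((2*z)) = (2*z)*(1/(2*z)) = 1)
p(I)/g = 1/(-72643) = 1*(-1/72643) = -1/72643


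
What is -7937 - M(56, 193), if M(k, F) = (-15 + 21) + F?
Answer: -8136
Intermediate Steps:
M(k, F) = 6 + F
-7937 - M(56, 193) = -7937 - (6 + 193) = -7937 - 1*199 = -7937 - 199 = -8136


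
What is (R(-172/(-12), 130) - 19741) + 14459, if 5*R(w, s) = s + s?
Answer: -5230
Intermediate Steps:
R(w, s) = 2*s/5 (R(w, s) = (s + s)/5 = (2*s)/5 = 2*s/5)
(R(-172/(-12), 130) - 19741) + 14459 = ((⅖)*130 - 19741) + 14459 = (52 - 19741) + 14459 = -19689 + 14459 = -5230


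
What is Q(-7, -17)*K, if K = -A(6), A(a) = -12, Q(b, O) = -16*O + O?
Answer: 3060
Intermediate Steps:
Q(b, O) = -15*O
K = 12 (K = -1*(-12) = 12)
Q(-7, -17)*K = -15*(-17)*12 = 255*12 = 3060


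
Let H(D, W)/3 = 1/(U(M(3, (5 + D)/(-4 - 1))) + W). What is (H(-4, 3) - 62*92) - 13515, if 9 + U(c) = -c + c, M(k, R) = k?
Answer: -38439/2 ≈ -19220.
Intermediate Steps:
U(c) = -9 (U(c) = -9 + (-c + c) = -9 + 0 = -9)
H(D, W) = 3/(-9 + W)
(H(-4, 3) - 62*92) - 13515 = (3/(-9 + 3) - 62*92) - 13515 = (3/(-6) - 5704) - 13515 = (3*(-⅙) - 5704) - 13515 = (-½ - 5704) - 13515 = -11409/2 - 13515 = -38439/2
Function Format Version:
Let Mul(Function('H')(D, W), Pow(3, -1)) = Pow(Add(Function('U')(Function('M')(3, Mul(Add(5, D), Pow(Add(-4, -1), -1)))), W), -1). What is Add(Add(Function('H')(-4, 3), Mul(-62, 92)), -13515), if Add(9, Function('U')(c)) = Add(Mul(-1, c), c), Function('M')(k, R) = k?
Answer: Rational(-38439, 2) ≈ -19220.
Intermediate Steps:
Function('U')(c) = -9 (Function('U')(c) = Add(-9, Add(Mul(-1, c), c)) = Add(-9, 0) = -9)
Function('H')(D, W) = Mul(3, Pow(Add(-9, W), -1))
Add(Add(Function('H')(-4, 3), Mul(-62, 92)), -13515) = Add(Add(Mul(3, Pow(Add(-9, 3), -1)), Mul(-62, 92)), -13515) = Add(Add(Mul(3, Pow(-6, -1)), -5704), -13515) = Add(Add(Mul(3, Rational(-1, 6)), -5704), -13515) = Add(Add(Rational(-1, 2), -5704), -13515) = Add(Rational(-11409, 2), -13515) = Rational(-38439, 2)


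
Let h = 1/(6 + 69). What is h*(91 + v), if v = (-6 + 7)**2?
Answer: 92/75 ≈ 1.2267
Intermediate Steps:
h = 1/75 ≈ 0.013333
v = 1 (v = 1**2 = 1)
h*(91 + v) = (91 + 1)/75 = (1/75)*92 = 92/75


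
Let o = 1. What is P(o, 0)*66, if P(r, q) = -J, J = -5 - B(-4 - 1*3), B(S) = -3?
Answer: 132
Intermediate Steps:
J = -2 (J = -5 - 1*(-3) = -5 + 3 = -2)
P(r, q) = 2 (P(r, q) = -1*(-2) = 2)
P(o, 0)*66 = 2*66 = 132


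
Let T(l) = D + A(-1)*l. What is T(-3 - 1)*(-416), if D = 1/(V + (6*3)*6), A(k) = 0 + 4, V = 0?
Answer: 179608/27 ≈ 6652.1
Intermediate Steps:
A(k) = 4
D = 1/108 (D = 1/(0 + (6*3)*6) = 1/(0 + 18*6) = 1/(0 + 108) = 1/108 ≈ 0.0092593)
T(l) = 1/108 + 4*l
T(-3 - 1)*(-416) = (1/108 + 4*(-3 - 1))*(-416) = (1/108 + 4*(-4))*(-416) = (1/108 - 16)*(-416) = -1727/108*(-416) = 179608/27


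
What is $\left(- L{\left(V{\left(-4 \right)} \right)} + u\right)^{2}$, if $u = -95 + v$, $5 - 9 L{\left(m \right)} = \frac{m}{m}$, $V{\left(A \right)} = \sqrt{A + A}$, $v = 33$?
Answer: $\frac{315844}{81} \approx 3899.3$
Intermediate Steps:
$V{\left(A \right)} = \sqrt{2} \sqrt{A}$ ($V{\left(A \right)} = \sqrt{2 A} = \sqrt{2} \sqrt{A}$)
$L{\left(m \right)} = \frac{4}{9}$ ($L{\left(m \right)} = \frac{5}{9} - \frac{m \frac{1}{m}}{9} = \frac{5}{9} - \frac{1}{9} = \frac{4}{9}$)
$u = -62$ ($u = -95 + 33 = -62$)
$\left(- L{\left(V{\left(-4 \right)} \right)} + u\right)^{2} = \left(\left(-1\right) \frac{4}{9} - 62\right)^{2} = \left(- \frac{4}{9} - 62\right)^{2} = \left(- \frac{562}{9}\right)^{2} = \frac{315844}{81}$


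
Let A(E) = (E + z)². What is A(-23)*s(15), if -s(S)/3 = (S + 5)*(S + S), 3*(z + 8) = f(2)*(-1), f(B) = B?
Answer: -1805000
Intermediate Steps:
z = -26/3 (z = -8 + (2*(-1))/3 = -8 + (⅓)*(-2) = -8 - ⅔ = -26/3 ≈ -8.6667)
s(S) = -6*S*(5 + S) (s(S) = -3*(S + 5)*(S + S) = -3*(5 + S)*2*S = -6*S*(5 + S))
A(E) = (-26/3 + E)² (A(E) = (E - 26/3)² = (-26/3 + E)²)
A(-23)*s(15) = ((-26 + 3*(-23))²/9)*(-6*15*(5 + 15)) = ((-26 - 69)²/9)*(-6*15*20) = ((⅑)*(-95)²)*(-1800) = ((⅑)*9025)*(-1800) = (9025/9)*(-1800) = -1805000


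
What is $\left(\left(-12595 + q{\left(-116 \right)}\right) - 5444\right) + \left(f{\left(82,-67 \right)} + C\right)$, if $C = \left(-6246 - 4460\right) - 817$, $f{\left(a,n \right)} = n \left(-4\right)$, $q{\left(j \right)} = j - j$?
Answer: $-29294$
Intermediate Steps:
$q{\left(j \right)} = 0$
$f{\left(a,n \right)} = - 4 n$
$C = -11523$ ($C = -10706 - 817 = -11523$)
$\left(\left(-12595 + q{\left(-116 \right)}\right) - 5444\right) + \left(f{\left(82,-67 \right)} + C\right) = \left(\left(-12595 + 0\right) - 5444\right) - 11255 = \left(-12595 - 5444\right) + \left(268 - 11523\right) = -18039 - 11255 = -29294$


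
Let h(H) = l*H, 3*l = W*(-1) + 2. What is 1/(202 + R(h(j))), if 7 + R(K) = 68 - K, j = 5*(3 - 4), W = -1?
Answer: 1/268 ≈ 0.0037313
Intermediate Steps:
j = -5 (j = 5*(-1) = -5)
l = 1 (l = (-1*(-1) + 2)/3 = (1 + 2)/3 = (⅓)*3 = 1)
h(H) = H (h(H) = 1*H = H)
R(K) = 61 - K (R(K) = -7 + (68 - K) = 61 - K)
1/(202 + R(h(j))) = 1/(202 + (61 - 1*(-5))) = 1/(202 + (61 + 5)) = 1/(202 + 66) = 1/268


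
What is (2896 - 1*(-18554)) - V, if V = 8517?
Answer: 12933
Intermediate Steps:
(2896 - 1*(-18554)) - V = (2896 - 1*(-18554)) - 1*8517 = (2896 + 18554) - 8517 = 21450 - 8517 = 12933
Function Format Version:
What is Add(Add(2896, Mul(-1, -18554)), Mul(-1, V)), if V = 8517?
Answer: 12933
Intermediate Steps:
Add(Add(2896, Mul(-1, -18554)), Mul(-1, V)) = Add(Add(2896, Mul(-1, -18554)), Mul(-1, 8517)) = Add(Add(2896, 18554), -8517) = Add(21450, -8517) = 12933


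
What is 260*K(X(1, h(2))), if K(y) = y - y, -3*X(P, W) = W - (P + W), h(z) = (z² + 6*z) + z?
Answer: 0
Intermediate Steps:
h(z) = z² + 7*z
X(P, W) = P/3 (X(P, W) = -(W - (P + W))/3 = -(W + (-P - W))/3 = -(-1)*P/3 = P/3)
K(y) = 0
260*K(X(1, h(2))) = 260*0 = 0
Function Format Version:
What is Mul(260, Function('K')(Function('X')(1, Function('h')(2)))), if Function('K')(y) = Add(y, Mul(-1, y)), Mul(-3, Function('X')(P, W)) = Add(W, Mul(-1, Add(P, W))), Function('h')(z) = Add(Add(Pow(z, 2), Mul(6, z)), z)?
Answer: 0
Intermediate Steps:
Function('h')(z) = Add(Pow(z, 2), Mul(7, z))
Function('X')(P, W) = Mul(Rational(1, 3), P) (Function('X')(P, W) = Mul(Rational(-1, 3), Add(W, Mul(-1, Add(P, W)))) = Mul(Rational(-1, 3), Add(W, Add(Mul(-1, P), Mul(-1, W)))) = Mul(Rational(-1, 3), Mul(-1, P)) = Mul(Rational(1, 3), P))
Function('K')(y) = 0
Mul(260, Function('K')(Function('X')(1, Function('h')(2)))) = Mul(260, 0) = 0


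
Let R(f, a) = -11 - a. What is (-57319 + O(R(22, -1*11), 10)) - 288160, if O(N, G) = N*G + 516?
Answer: -344963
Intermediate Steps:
O(N, G) = 516 + G*N (O(N, G) = G*N + 516 = 516 + G*N)
(-57319 + O(R(22, -1*11), 10)) - 288160 = (-57319 + (516 + 10*(-11 - (-1)*11))) - 288160 = (-57319 + (516 + 10*(-11 - 1*(-11)))) - 288160 = (-57319 + (516 + 10*(-11 + 11))) - 288160 = (-57319 + (516 + 10*0)) - 288160 = (-57319 + (516 + 0)) - 288160 = (-57319 + 516) - 288160 = -56803 - 288160 = -344963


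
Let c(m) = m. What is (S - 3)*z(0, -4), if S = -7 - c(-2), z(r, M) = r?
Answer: 0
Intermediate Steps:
S = -5 (S = -7 - 1*(-2) = -7 + 2 = -5)
(S - 3)*z(0, -4) = (-5 - 3)*0 = -8*0 = 0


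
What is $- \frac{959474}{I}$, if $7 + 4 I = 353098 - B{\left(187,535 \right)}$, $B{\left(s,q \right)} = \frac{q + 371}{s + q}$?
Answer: $- \frac{692740228}{63732699} \approx -10.869$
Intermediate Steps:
$B{\left(s,q \right)} = \frac{371 + q}{q + s}$
$I = \frac{63732699}{722}$ ($I = - \frac{7}{4} + \frac{353098 - \frac{371 + 535}{535 + 187}}{4} = - \frac{7}{4} + \frac{353098 - \frac{1}{722} \cdot 906}{4} = - \frac{7}{4} + \frac{353098 - \frac{453}{361}}{4} = - \frac{7}{4} + \frac{1}{4} \cdot \frac{127467925}{361} = - \frac{7}{4} + \frac{127467925}{1444} = \frac{63732699}{722} \approx 88272.0$)
$- \frac{959474}{I} = - \frac{959474}{\frac{63732699}{722}} = \left(-959474\right) \frac{722}{63732699} = - \frac{692740228}{63732699}$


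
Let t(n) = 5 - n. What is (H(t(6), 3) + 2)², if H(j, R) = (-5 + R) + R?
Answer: 9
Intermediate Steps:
H(j, R) = -5 + 2*R
(H(t(6), 3) + 2)² = ((-5 + 2*3) + 2)² = ((-5 + 6) + 2)² = (1 + 2)² = 3² = 9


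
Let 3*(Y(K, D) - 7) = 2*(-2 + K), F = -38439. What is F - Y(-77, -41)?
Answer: -115180/3 ≈ -38393.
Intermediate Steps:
Y(K, D) = 17/3 + 2*K/3 (Y(K, D) = 7 + (2*(-2 + K))/3 = 7 + (-4 + 2*K)/3 = 7 + (-4/3 + 2*K/3) = 17/3 + 2*K/3)
F - Y(-77, -41) = -38439 - (17/3 + (2/3)*(-77)) = -38439 - (17/3 - 154/3) = -38439 - 1*(-137/3) = -38439 + 137/3 = -115180/3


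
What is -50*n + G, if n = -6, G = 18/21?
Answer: 2106/7 ≈ 300.86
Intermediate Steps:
G = 6/7 (G = 18*(1/21) = 6/7 ≈ 0.85714)
-50*n + G = -50*(-6) + 6/7 = 300 + 6/7 = 2106/7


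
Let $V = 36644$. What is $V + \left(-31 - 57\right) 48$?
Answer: $32420$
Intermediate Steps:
$V + \left(-31 - 57\right) 48 = 36644 + \left(-31 - 57\right) 48 = 36644 - 4224 = 32420$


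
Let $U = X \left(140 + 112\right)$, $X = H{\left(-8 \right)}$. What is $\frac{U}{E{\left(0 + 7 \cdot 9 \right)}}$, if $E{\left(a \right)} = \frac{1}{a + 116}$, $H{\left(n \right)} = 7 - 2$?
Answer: $225540$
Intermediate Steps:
$H{\left(n \right)} = 5$
$X = 5$
$U = 1260$ ($U = 5 \left(140 + 112\right) = 5 \cdot 252 = 1260$)
$E{\left(a \right)} = \frac{1}{116 + a}$
$\frac{U}{E{\left(0 + 7 \cdot 9 \right)}} = \frac{1260}{\frac{1}{116 + \left(0 + 7 \cdot 9\right)}} = \frac{1260}{\frac{1}{116 + \left(0 + 63\right)}} = \frac{1260}{\frac{1}{116 + 63}} = \frac{1260}{\frac{1}{179}} = 1260 \frac{1}{\frac{1}{179}} = 1260 \cdot 179 = 225540$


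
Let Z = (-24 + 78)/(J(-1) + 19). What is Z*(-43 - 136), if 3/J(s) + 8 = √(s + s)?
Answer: -146780/283 - 358*I*√2/283 ≈ -518.66 - 1.789*I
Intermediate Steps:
J(s) = 3/(-8 + √2*√s) (J(s) = 3/(-8 + √(s + s)) = 3/(-8 + √(2*s)) = 3/(-8 + √2*√s))
Z = 54/(19 + 3/(-8 + I*√2)) (Z = (-24 + 78)/(3/(-8 + √2*√(-1)) + 19) = 54/(3/(-8 + √2*I) + 19) = 54/(3/(-8 + I*√2) + 19) = 54/(19 + 3/(-8 + I*√2)) ≈ 2.8975 + 0.0099944*I)
Z*(-43 - 136) = (820/283 + 2*I*√2/283)*(-43 - 136) = (820/283 + 2*I*√2/283)*(-179) = -146780/283 - 358*I*√2/283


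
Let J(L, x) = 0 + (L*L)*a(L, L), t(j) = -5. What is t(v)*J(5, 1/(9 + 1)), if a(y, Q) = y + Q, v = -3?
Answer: -1250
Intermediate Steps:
a(y, Q) = Q + y
J(L, x) = 2*L³ (J(L, x) = 0 + (L*L)*(L + L) = 0 + L²*(2*L) = 0 + 2*L³ = 2*L³)
t(v)*J(5, 1/(9 + 1)) = -10*5³ = -10*125 = -5*250 = -1250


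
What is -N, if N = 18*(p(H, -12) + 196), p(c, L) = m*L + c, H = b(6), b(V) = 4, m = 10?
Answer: -1440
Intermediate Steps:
H = 4
p(c, L) = c + 10*L (p(c, L) = 10*L + c = c + 10*L)
N = 1440 (N = 18*((4 + 10*(-12)) + 196) = 18*((4 - 120) + 196) = 18*(-116 + 196) = 18*80 = 1440)
-N = -1*1440 = -1440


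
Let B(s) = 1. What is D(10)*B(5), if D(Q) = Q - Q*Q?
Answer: -90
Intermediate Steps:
D(Q) = Q - Q²
D(10)*B(5) = (10*(1 - 1*10))*1 = (10*(1 - 10))*1 = (10*(-9))*1 = -90*1 = -90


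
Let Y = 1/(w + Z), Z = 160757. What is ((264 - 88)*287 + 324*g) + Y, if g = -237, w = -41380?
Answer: -3136750051/119377 ≈ -26276.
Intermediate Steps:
Y = 1/119377 (Y = 1/(-41380 + 160757) = 1/119377 ≈ 8.3768e-6)
((264 - 88)*287 + 324*g) + Y = ((264 - 88)*287 + 324*(-237)) + 1/119377 = (176*287 - 76788) + 1/119377 = (50512 - 76788) + 1/119377 = -26276 + 1/119377 = -3136750051/119377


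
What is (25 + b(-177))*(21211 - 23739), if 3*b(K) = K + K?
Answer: 235104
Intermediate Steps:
b(K) = 2*K/3 (b(K) = (K + K)/3 = (2*K)/3 = 2*K/3)
(25 + b(-177))*(21211 - 23739) = (25 + (⅔)*(-177))*(21211 - 23739) = (25 - 118)*(-2528) = -93*(-2528) = 235104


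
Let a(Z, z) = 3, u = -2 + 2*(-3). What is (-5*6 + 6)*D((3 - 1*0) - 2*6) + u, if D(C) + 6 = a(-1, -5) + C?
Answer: 280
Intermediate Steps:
u = -8 (u = -2 - 6 = -8)
D(C) = -3 + C (D(C) = -6 + (3 + C) = -3 + C)
(-5*6 + 6)*D((3 - 1*0) - 2*6) + u = (-5*6 + 6)*(-3 + ((3 - 1*0) - 2*6)) - 8 = (-30 + 6)*(-3 + ((3 + 0) - 12)) - 8 = -24*(-3 + (3 - 12)) - 8 = -24*(-3 - 9) - 8 = -24*(-12) - 8 = 288 - 8 = 280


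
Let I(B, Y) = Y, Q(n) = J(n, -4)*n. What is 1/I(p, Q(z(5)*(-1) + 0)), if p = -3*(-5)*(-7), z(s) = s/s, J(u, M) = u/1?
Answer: 1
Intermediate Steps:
J(u, M) = u (J(u, M) = u*1 = u)
z(s) = 1
Q(n) = n² (Q(n) = n*n = n²)
p = -105 (p = 15*(-7) = -105)
1/I(p, Q(z(5)*(-1) + 0)) = 1/((1*(-1) + 0)²) = 1/((-1 + 0)²) = 1/((-1)²) = 1/1 = 1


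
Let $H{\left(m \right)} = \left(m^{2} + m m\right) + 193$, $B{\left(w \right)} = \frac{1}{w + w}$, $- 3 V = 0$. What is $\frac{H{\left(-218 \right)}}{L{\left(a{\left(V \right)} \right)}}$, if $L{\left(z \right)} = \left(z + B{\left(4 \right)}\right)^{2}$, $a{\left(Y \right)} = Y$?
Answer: $6095424$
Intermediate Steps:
$V = 0$ ($V = \left(- \frac{1}{3}\right) 0 = 0$)
$B{\left(w \right)} = \frac{1}{2 w}$
$H{\left(m \right)} = 193 + 2 m^{2}$ ($H{\left(m \right)} = \left(m^{2} + m^{2}\right) + 193 = 2 m^{2} + 193 = 193 + 2 m^{2}$)
$L{\left(z \right)} = \left(\frac{1}{8} + z\right)^{2}$ ($L{\left(z \right)} = \left(z + \frac{1}{2 \cdot 4}\right)^{2} = \left(z + \frac{1}{2} \cdot \frac{1}{4}\right)^{2} = \left(z + \frac{1}{8}\right)^{2} = \left(\frac{1}{8} + z\right)^{2}$)
$\frac{H{\left(-218 \right)}}{L{\left(a{\left(V \right)} \right)}} = \frac{193 + 2 \left(-218\right)^{2}}{\frac{1}{64} \left(1 + 8 \cdot 0\right)^{2}} = \frac{193 + 2 \cdot 47524}{\frac{1}{64} \left(1 + 0\right)^{2}} = \frac{193 + 95048}{\frac{1}{64} \cdot 1^{2}} = \frac{95241}{\frac{1}{64} \cdot 1} = 95241 \frac{1}{\frac{1}{64}} = 95241 \cdot 64 = 6095424$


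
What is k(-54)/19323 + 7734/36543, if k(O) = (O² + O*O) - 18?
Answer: 705468/1376453 ≈ 0.51253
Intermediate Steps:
k(O) = -18 + 2*O² (k(O) = (O² + O²) - 18 = 2*O² - 18 = -18 + 2*O²)
k(-54)/19323 + 7734/36543 = (-18 + 2*(-54)²)/19323 + 7734/36543 = (-18 + 2*2916)*(1/19323) + 7734*(1/36543) = (-18 + 5832)*(1/19323) + 2578/12181 = 5814*(1/19323) + 2578/12181 = 34/113 + 2578/12181 = 705468/1376453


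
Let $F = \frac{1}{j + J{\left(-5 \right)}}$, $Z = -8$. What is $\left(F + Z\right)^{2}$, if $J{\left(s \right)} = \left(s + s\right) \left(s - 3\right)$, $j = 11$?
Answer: $\frac{528529}{8281} \approx 63.824$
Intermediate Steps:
$J{\left(s \right)} = 2 s \left(-3 + s\right)$
$F = \frac{1}{91}$ ($F = \frac{1}{11 + 2 \left(-5\right) \left(-3 - 5\right)} = \frac{1}{11 + 2 \left(-5\right) \left(-8\right)} = \frac{1}{11 + 80} = \frac{1}{91} \approx 0.010989$)
$\left(F + Z\right)^{2} = \left(\frac{1}{91} - 8\right)^{2} = \left(- \frac{727}{91}\right)^{2} = \frac{528529}{8281}$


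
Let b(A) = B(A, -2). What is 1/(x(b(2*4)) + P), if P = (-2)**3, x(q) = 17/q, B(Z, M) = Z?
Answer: -8/47 ≈ -0.17021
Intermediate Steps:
b(A) = A
P = -8
1/(x(b(2*4)) + P) = 1/(17/((2*4)) - 8) = 1/(17/8 - 8) = 1/(-47/8) = -8/47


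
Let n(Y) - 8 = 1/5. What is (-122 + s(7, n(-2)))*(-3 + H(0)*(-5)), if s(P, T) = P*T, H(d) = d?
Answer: 969/5 ≈ 193.80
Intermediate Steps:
n(Y) = 41/5 (n(Y) = 8 + 1/5 = 8 + ⅕ = 41/5)
(-122 + s(7, n(-2)))*(-3 + H(0)*(-5)) = (-122 + 7*(41/5))*(-3 + 0*(-5)) = (-122 + 287/5)*(-3 + 0) = -323/5*(-3) = 969/5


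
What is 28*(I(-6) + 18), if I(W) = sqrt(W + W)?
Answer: 504 + 56*I*sqrt(3) ≈ 504.0 + 96.995*I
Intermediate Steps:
I(W) = sqrt(2)*sqrt(W) (I(W) = sqrt(2*W) = sqrt(2)*sqrt(W))
28*(I(-6) + 18) = 28*(sqrt(2)*sqrt(-6) + 18) = 28*(sqrt(2)*(I*sqrt(6)) + 18) = 28*(2*I*sqrt(3) + 18) = 28*(18 + 2*I*sqrt(3)) = 504 + 56*I*sqrt(3)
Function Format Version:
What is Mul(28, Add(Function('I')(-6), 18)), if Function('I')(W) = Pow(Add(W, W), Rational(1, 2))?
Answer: Add(504, Mul(56, I, Pow(3, Rational(1, 2)))) ≈ Add(504.00, Mul(96.995, I))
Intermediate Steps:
Function('I')(W) = Mul(Pow(2, Rational(1, 2)), Pow(W, Rational(1, 2))) (Function('I')(W) = Pow(Mul(2, W), Rational(1, 2)) = Mul(Pow(2, Rational(1, 2)), Pow(W, Rational(1, 2))))
Mul(28, Add(Function('I')(-6), 18)) = Mul(28, Add(Mul(Pow(2, Rational(1, 2)), Pow(-6, Rational(1, 2))), 18)) = Mul(28, Add(Mul(Pow(2, Rational(1, 2)), Mul(I, Pow(6, Rational(1, 2)))), 18)) = Mul(28, Add(Mul(2, I, Pow(3, Rational(1, 2))), 18)) = Mul(28, Add(18, Mul(2, I, Pow(3, Rational(1, 2))))) = Add(504, Mul(56, I, Pow(3, Rational(1, 2))))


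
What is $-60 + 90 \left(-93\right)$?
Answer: $-8430$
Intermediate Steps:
$-60 + 90 \left(-93\right) = -60 - 8370 = -8430$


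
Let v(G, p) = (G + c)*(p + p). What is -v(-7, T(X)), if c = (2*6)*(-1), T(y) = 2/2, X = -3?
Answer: 38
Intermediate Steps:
T(y) = 1 (T(y) = 2*(1/2) = 1)
c = -12 (c = 12*(-1) = -12)
v(G, p) = 2*p*(-12 + G) (v(G, p) = (G - 12)*(p + p) = (-12 + G)*(2*p) = 2*p*(-12 + G))
-v(-7, T(X)) = -2*(-12 - 7) = -2*(-19) = -1*(-38) = 38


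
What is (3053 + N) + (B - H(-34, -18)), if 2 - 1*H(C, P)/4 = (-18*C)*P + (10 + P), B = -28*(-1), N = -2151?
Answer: -43174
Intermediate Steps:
B = 28
H(C, P) = -32 - 4*P + 72*C*P (H(C, P) = 8 - 4*((-18*C)*P + (10 + P)) = 8 - 4*(-18*C*P + (10 + P)) = 8 - 4*(10 + P - 18*C*P) = 8 + (-40 - 4*P + 72*C*P) = -32 - 4*P + 72*C*P)
(3053 + N) + (B - H(-34, -18)) = (3053 - 2151) + (28 - (-32 - 4*(-18) + 72*(-34)*(-18))) = 902 + (28 - (-32 + 72 + 44064)) = 902 + (28 - 1*44104) = 902 + (28 - 44104) = 902 - 44076 = -43174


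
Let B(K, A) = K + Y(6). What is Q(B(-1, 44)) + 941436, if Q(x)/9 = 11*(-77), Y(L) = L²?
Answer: 933813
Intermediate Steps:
B(K, A) = 36 + K (B(K, A) = K + 6² = K + 36 = 36 + K)
Q(x) = -7623 (Q(x) = 9*(11*(-77)) = 9*(-847) = -7623)
Q(B(-1, 44)) + 941436 = -7623 + 941436 = 933813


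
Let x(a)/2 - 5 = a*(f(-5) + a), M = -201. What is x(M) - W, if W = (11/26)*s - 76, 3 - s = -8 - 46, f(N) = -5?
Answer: 2154721/26 ≈ 82874.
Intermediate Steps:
x(a) = 10 + 2*a*(-5 + a) (x(a) = 10 + 2*(a*(-5 + a)) = 10 + 2*a*(-5 + a))
s = 57 (s = 3 - (-8 - 46) = 3 - 1*(-54) = 3 + 54 = 57)
W = -1349/26 (W = (11/26)*57 - 76 = 627/26 - 76 = -1349/26 ≈ -51.885)
x(M) - W = (10 - 10*(-201) + 2*(-201)²) - 1*(-1349/26) = (10 + 2010 + 2*40401) + 1349/26 = (10 + 2010 + 80802) + 1349/26 = 82822 + 1349/26 = 2154721/26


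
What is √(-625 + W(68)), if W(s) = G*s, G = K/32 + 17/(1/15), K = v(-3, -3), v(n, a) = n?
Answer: √267338/4 ≈ 129.26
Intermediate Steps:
K = -3
G = 8157/32 (G = -3/32 + 17/(1/15) = -3*1/32 + 17/(1/15) = -3/32 + 17*15 = -3/32 + 255 = 8157/32 ≈ 254.91)
W(s) = 8157*s/32
√(-625 + W(68)) = √(-625 + (8157/32)*68) = √(-625 + 138669/8) = √(133669/8) = √267338/4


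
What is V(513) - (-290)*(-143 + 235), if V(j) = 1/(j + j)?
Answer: 27373681/1026 ≈ 26680.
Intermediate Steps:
V(j) = 1/(2*j)
V(513) - (-290)*(-143 + 235) = (½)/513 - (-290)*(-143 + 235) = (½)*(1/513) - (-290)*92 = 1/1026 - 1*(-26680) = 1/1026 + 26680 = 27373681/1026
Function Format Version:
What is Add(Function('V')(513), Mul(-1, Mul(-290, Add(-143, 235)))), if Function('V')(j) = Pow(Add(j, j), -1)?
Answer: Rational(27373681, 1026) ≈ 26680.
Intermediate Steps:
Function('V')(j) = Mul(Rational(1, 2), Pow(j, -1)) (Function('V')(j) = Pow(Mul(2, j), -1) = Mul(Rational(1, 2), Pow(j, -1)))
Add(Function('V')(513), Mul(-1, Mul(-290, Add(-143, 235)))) = Add(Mul(Rational(1, 2), Pow(513, -1)), Mul(-1, Mul(-290, Add(-143, 235)))) = Add(Mul(Rational(1, 2), Rational(1, 513)), Mul(-1, Mul(-290, 92))) = Add(Rational(1, 1026), Mul(-1, -26680)) = Add(Rational(1, 1026), 26680) = Rational(27373681, 1026)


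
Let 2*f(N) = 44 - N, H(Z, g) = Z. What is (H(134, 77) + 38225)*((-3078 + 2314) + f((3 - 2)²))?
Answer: -56963115/2 ≈ -2.8482e+7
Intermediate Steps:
f(N) = 22 - N/2 (f(N) = (44 - N)/2 = 22 - N/2)
(H(134, 77) + 38225)*((-3078 + 2314) + f((3 - 2)²)) = (134 + 38225)*((-3078 + 2314) + (22 - (3 - 2)²/2)) = 38359*(-764 + (22 - ½*1²)) = 38359*(-764 + (22 - ½*1)) = 38359*(-764 + (22 - ½)) = 38359*(-764 + 43/2) = 38359*(-1485/2) = -56963115/2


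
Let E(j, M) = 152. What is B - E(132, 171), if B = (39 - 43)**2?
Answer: -136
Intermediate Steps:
B = 16 (B = (-4)**2 = 16)
B - E(132, 171) = 16 - 1*152 = 16 - 152 = -136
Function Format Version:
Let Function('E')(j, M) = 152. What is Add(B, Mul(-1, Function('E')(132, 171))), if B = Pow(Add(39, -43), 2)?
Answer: -136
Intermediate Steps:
B = 16 (B = Pow(-4, 2) = 16)
Add(B, Mul(-1, Function('E')(132, 171))) = Add(16, Mul(-1, 152)) = Add(16, -152) = -136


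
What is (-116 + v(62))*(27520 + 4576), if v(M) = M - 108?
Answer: -5199552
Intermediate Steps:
v(M) = -108 + M
(-116 + v(62))*(27520 + 4576) = (-116 + (-108 + 62))*(27520 + 4576) = (-116 - 46)*32096 = -162*32096 = -5199552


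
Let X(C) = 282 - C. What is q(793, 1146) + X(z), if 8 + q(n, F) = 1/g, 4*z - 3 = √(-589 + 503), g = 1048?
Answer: 286367/1048 - I*√86/4 ≈ 273.25 - 2.3184*I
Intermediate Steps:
z = ¾ + I*√86/4 (z = ¾ + √(-589 + 503)/4 = ¾ + √(-86)/4 = ¾ + (I*√86)/4 = ¾ + I*√86/4 ≈ 0.75 + 2.3184*I)
q(n, F) = -8383/1048 (q(n, F) = -8 + 1/1048 = -8383/1048)
q(793, 1146) + X(z) = -8383/1048 + (282 - (¾ + I*√86/4)) = -8383/1048 + (282 + (-¾ - I*√86/4)) = -8383/1048 + (1125/4 - I*√86/4) = 286367/1048 - I*√86/4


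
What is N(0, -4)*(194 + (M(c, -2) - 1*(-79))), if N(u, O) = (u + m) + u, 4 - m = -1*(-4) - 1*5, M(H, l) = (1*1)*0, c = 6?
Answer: 1365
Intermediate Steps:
M(H, l) = 0 (M(H, l) = 1*0 = 0)
m = 5 (m = 4 - (-1*(-4) - 1*5) = 4 - (4 - 5) = 4 - 1*(-1) = 4 + 1 = 5)
N(u, O) = 5 + 2*u (N(u, O) = (u + 5) + u = (5 + u) + u = 5 + 2*u)
N(0, -4)*(194 + (M(c, -2) - 1*(-79))) = (5 + 2*0)*(194 + (0 - 1*(-79))) = (5 + 0)*(194 + (0 + 79)) = 5*(194 + 79) = 5*273 = 1365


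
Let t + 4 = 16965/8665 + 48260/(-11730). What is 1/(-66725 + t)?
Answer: -2032809/135651695230 ≈ -1.4986e-5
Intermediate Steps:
t = -12514705/2032809 (t = -4 + (16965/8665 + 48260/(-11730)) = -4 + (16965*(1/8665) + 48260*(-1/11730)) = -4 + (3393/1733 - 4826/1173) = -4 - 4383469/2032809 = -12514705/2032809 ≈ -6.1564)
1/(-66725 + t) = 1/(-66725 - 12514705/2032809) = 1/(-135651695230/2032809) = -2032809/135651695230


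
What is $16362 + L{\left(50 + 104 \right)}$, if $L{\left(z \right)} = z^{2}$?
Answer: $40078$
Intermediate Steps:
$16362 + L{\left(50 + 104 \right)} = 16362 + \left(50 + 104\right)^{2} = 16362 + 154^{2} = 16362 + 23716 = 40078$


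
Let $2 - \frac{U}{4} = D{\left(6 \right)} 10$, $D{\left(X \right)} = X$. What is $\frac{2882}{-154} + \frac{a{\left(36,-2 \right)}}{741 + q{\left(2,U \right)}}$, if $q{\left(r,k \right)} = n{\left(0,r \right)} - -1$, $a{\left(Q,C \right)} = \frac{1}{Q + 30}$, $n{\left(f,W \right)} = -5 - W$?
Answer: $- \frac{907829}{48510} \approx -18.714$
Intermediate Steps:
$a{\left(Q,C \right)} = \frac{1}{30 + Q}$
$U = -232$ ($U = 8 - 4 \cdot 6 \cdot 10 = 8 - 240 = -232$)
$q{\left(r,k \right)} = -4 - r$ ($q{\left(r,k \right)} = \left(-5 - r\right) - -1 = \left(-5 - r\right) + 1 = -4 - r$)
$\frac{2882}{-154} + \frac{a{\left(36,-2 \right)}}{741 + q{\left(2,U \right)}} = \frac{2882}{-154} + \frac{1}{\left(30 + 36\right) \left(741 - 6\right)} = 2882 \left(- \frac{1}{154}\right) + \frac{1}{66 \left(741 - 6\right)} = - \frac{131}{7} + \frac{1}{66 \left(741 - 6\right)} = - \frac{131}{7} + \frac{1}{66 \cdot 735} = - \frac{131}{7} + \frac{1}{66} \cdot \frac{1}{735} = - \frac{131}{7} + \frac{1}{48510} = - \frac{907829}{48510}$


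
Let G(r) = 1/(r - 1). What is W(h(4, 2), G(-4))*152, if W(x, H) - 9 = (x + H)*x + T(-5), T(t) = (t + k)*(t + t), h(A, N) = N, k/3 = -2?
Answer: 93176/5 ≈ 18635.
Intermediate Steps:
k = -6 (k = 3*(-2) = -6)
T(t) = 2*t*(-6 + t) (T(t) = (t - 6)*(t + t) = (-6 + t)*(2*t) = 2*t*(-6 + t))
G(r) = 1/(-1 + r)
W(x, H) = 119 + x*(H + x) (W(x, H) = 9 + ((x + H)*x + 2*(-5)*(-6 - 5)) = 9 + ((H + x)*x + 2*(-5)*(-11)) = 9 + (x*(H + x) + 110) = 9 + (110 + x*(H + x)) = 119 + x*(H + x))
W(h(4, 2), G(-4))*152 = (119 + 2² + 2/(-1 - 4))*152 = (119 + 4 + 2/(-5))*152 = (119 + 4 - ⅕*2)*152 = (119 + 4 - ⅖)*152 = (613/5)*152 = 93176/5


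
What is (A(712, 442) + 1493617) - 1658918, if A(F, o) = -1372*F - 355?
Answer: -1142520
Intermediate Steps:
A(F, o) = -355 - 1372*F
(A(712, 442) + 1493617) - 1658918 = ((-355 - 1372*712) + 1493617) - 1658918 = ((-355 - 976864) + 1493617) - 1658918 = (-977219 + 1493617) - 1658918 = 516398 - 1658918 = -1142520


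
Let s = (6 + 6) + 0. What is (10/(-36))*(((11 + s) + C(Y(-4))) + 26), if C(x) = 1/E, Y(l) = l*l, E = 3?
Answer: -370/27 ≈ -13.704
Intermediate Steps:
s = 12 (s = 12 + 0 = 12)
Y(l) = l²
C(x) = ⅓ (C(x) = 1/3 = ⅓)
(10/(-36))*(((11 + s) + C(Y(-4))) + 26) = (10/(-36))*(((11 + 12) + ⅓) + 26) = (10*(-1/36))*((23 + ⅓) + 26) = -5*(70/3 + 26)/18 = -5/18*148/3 = -370/27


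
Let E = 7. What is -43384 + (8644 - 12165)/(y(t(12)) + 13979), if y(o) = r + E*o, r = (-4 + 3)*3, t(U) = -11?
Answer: -602997737/13899 ≈ -43384.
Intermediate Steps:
r = -3 (r = -1*3 = -3)
y(o) = -3 + 7*o
-43384 + (8644 - 12165)/(y(t(12)) + 13979) = -43384 + (8644 - 12165)/((-3 + 7*(-11)) + 13979) = -43384 - 3521/((-3 - 77) + 13979) = -43384 - 3521/(-80 + 13979) = -43384 - 3521/13899 = -602997737/13899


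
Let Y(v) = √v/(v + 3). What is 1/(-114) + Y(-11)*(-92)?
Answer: -1/114 + 23*I*√11/2 ≈ -0.0087719 + 38.141*I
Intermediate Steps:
Y(v) = √v/(3 + v)
1/(-114) + Y(-11)*(-92) = 1/(-114) + (√(-11)/(3 - 11))*(-92) = -1/114 + ((I*√11)/(-8))*(-92) = -1/114 + ((I*√11)*(-⅛))*(-92) = -1/114 - I*√11/8*(-92) = -1/114 + 23*I*√11/2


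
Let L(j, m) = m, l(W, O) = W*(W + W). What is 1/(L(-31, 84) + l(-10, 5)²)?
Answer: 1/40084 ≈ 2.4948e-5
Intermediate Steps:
l(W, O) = 2*W² (l(W, O) = W*(2*W) = 2*W²)
1/(L(-31, 84) + l(-10, 5)²) = 1/(84 + (2*(-10)²)²) = 1/(84 + (2*100)²) = 1/(84 + 200²) = 1/(84 + 40000) = 1/40084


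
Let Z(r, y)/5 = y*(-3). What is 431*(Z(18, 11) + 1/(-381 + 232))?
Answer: -10596566/149 ≈ -71118.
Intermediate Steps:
Z(r, y) = -15*y (Z(r, y) = 5*(y*(-3)) = 5*(-3*y) = -15*y)
431*(Z(18, 11) + 1/(-381 + 232)) = 431*(-15*11 + 1/(-381 + 232)) = 431*(-165 + 1/(-149)) = 431*(-165 - 1/149) = 431*(-24586/149) = -10596566/149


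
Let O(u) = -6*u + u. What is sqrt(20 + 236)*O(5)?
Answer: -400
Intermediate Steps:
O(u) = -5*u
sqrt(20 + 236)*O(5) = sqrt(20 + 236)*(-5*5) = sqrt(256)*(-25) = 16*(-25) = -400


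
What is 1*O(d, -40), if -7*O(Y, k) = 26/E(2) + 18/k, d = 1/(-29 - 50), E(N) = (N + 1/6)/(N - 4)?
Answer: 489/140 ≈ 3.4929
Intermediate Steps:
E(N) = (⅙ + N)/(-4 + N) (E(N) = (N + 1*(⅙))/(-4 + N) = (N + ⅙)/(-4 + N) = (⅙ + N)/(-4 + N))
d = -1/79 (d = 1/(-79) = -1/79 ≈ -0.012658)
O(Y, k) = 24/7 - 18/(7*k) (O(Y, k) = -(26/(((⅙ + 2)/(-4 + 2))) + 18/k)/7 = -(26/(((13/6)/(-2))) + 18/k)/7 = -(26/((-½*13/6)) + 18/k)/7 = -(26/(-13/12) + 18/k)/7 = -(26*(-12/13) + 18/k)/7 = -(-24 + 18/k)/7 = 24/7 - 18/(7*k))
1*O(d, -40) = 1*((6/7)*(-3 + 4*(-40))/(-40)) = 1*((6/7)*(-1/40)*(-3 - 160)) = 1*((6/7)*(-1/40)*(-163)) = 1*(489/140) = 489/140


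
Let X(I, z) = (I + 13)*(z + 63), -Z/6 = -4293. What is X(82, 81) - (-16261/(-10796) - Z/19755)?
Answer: 324173174857/23697220 ≈ 13680.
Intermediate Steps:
Z = 25758 (Z = -6*(-4293) = 25758)
X(I, z) = (13 + I)*(63 + z)
X(82, 81) - (-16261/(-10796) - Z/19755) = (819 + 13*81 + 63*82 + 82*81) - (-16261/(-10796) - 1*25758/19755) = (819 + 1053 + 5166 + 6642) - (-16261*(-1/10796) - 25758*1/19755) = 13680 - (16261/10796 - 2862/2195) = 13680 - 1*4794743/23697220 = 13680 - 4794743/23697220 = 324173174857/23697220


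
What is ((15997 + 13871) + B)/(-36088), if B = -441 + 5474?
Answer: -34901/36088 ≈ -0.96711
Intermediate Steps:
B = 5033
((15997 + 13871) + B)/(-36088) = ((15997 + 13871) + 5033)/(-36088) = (29868 + 5033)*(-1/36088) = 34901*(-1/36088) = -34901/36088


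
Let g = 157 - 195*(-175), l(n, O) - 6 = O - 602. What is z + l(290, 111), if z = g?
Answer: 33797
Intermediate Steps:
l(n, O) = -596 + O (l(n, O) = 6 + (O - 602) = 6 + (-602 + O) = -596 + O)
g = 34282 (g = 157 + 34125 = 34282)
z = 34282
z + l(290, 111) = 34282 + (-596 + 111) = 34282 - 485 = 33797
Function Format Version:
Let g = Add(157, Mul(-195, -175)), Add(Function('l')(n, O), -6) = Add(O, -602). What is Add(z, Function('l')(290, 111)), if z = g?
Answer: 33797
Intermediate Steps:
Function('l')(n, O) = Add(-596, O) (Function('l')(n, O) = Add(6, Add(O, -602)) = Add(6, Add(-602, O)) = Add(-596, O))
g = 34282 (g = Add(157, 34125) = 34282)
z = 34282
Add(z, Function('l')(290, 111)) = Add(34282, Add(-596, 111)) = Add(34282, -485) = 33797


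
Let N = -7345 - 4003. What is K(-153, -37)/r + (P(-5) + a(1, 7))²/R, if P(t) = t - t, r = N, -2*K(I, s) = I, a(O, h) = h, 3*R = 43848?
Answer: -10037/2961828 ≈ -0.0033888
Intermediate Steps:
R = 14616 (R = (⅓)*43848 = 14616)
K(I, s) = -I/2
N = -11348
r = -11348
P(t) = 0
K(-153, -37)/r + (P(-5) + a(1, 7))²/R = -½*(-153)/(-11348) + (0 + 7)²/14616 = (153/2)*(-1/11348) + 7²*(1/14616) = -153/22696 + 49*(1/14616) = -153/22696 + 7/2088 = -10037/2961828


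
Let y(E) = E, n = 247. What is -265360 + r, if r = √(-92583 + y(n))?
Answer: -265360 + 4*I*√5771 ≈ -2.6536e+5 + 303.87*I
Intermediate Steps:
r = 4*I*√5771 (r = √(-92583 + 247) = √(-92336) = 4*I*√5771 ≈ 303.87*I)
-265360 + r = -265360 + 4*I*√5771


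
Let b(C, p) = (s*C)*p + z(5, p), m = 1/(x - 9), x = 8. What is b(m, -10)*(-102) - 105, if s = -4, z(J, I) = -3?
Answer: 4281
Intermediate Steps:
m = -1 (m = 1/(8 - 9) = 1/(-1) = -1)
b(C, p) = -3 - 4*C*p (b(C, p) = (-4*C)*p - 3 = -4*C*p - 3 = -3 - 4*C*p)
b(m, -10)*(-102) - 105 = (-3 - 4*(-1)*(-10))*(-102) - 105 = (-3 - 40)*(-102) - 105 = -43*(-102) - 105 = 4386 - 105 = 4281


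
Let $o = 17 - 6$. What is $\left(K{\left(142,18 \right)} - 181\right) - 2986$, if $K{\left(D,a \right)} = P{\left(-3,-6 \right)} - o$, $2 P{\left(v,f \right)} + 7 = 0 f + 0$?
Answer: $- \frac{6363}{2} \approx -3181.5$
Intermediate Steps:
$P{\left(v,f \right)} = - \frac{7}{2}$ ($P{\left(v,f \right)} = - \frac{7}{2} + \frac{0 f + 0}{2} = - \frac{7}{2} + \frac{0 + 0}{2} = - \frac{7}{2} + \frac{1}{2} \cdot 0 = - \frac{7}{2} + 0 = - \frac{7}{2}$)
$o = 11$ ($o = 17 - 6 = 11$)
$K{\left(D,a \right)} = - \frac{29}{2}$ ($K{\left(D,a \right)} = - \frac{7}{2} - 11 = - \frac{29}{2}$)
$\left(K{\left(142,18 \right)} - 181\right) - 2986 = \left(- \frac{29}{2} - 181\right) - 2986 = - \frac{391}{2} - 2986 = - \frac{6363}{2}$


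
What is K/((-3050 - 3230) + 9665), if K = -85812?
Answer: -85812/3385 ≈ -25.351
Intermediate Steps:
K/((-3050 - 3230) + 9665) = -85812/((-3050 - 3230) + 9665) = -85812/(-6280 + 9665) = -85812/3385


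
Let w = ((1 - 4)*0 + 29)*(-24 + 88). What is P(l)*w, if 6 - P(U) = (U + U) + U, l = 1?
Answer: 5568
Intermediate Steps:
P(U) = 6 - 3*U (P(U) = 6 - ((U + U) + U) = 6 - (2*U + U) = 6 - 3*U)
w = 1856 (w = (-3*0 + 29)*64 = (0 + 29)*64 = 29*64 = 1856)
P(l)*w = (6 - 3*1)*1856 = (6 - 3)*1856 = 3*1856 = 5568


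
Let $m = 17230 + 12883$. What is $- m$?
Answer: $-30113$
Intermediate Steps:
$m = 30113$
$- m = \left(-1\right) 30113 = -30113$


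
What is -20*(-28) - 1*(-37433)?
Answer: 37993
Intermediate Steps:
-20*(-28) - 1*(-37433) = 560 + 37433 = 37993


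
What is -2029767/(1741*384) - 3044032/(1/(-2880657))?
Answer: 1954112236414143763/222848 ≈ 8.7688e+12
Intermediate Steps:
-2029767/(1741*384) - 3044032/(1/(-2880657)) = -2029767/668544 - 3044032/(-1/2880657) = -2029767*1/668544 - 3044032*(-2880657) = -676589/222848 + 8768812089024 = 1954112236414143763/222848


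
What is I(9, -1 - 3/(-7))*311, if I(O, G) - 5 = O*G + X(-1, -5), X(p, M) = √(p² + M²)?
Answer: -311/7 + 311*√26 ≈ 1541.4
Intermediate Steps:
X(p, M) = √(M² + p²)
I(O, G) = 5 + √26 + G*O (I(O, G) = 5 + (O*G + √((-5)² + (-1)²)) = 5 + (G*O + √(25 + 1)) = 5 + (G*O + √26) = 5 + (√26 + G*O) = 5 + √26 + G*O)
I(9, -1 - 3/(-7))*311 = (5 + √26 + (-1 - 3/(-7))*9)*311 = (5 + √26 + (-1 - 3*(-1)/7)*9)*311 = (5 + √26 + (-1 - 1*(-3/7))*9)*311 = (5 + √26 + (-1 + 3/7)*9)*311 = (5 + √26 - 4/7*9)*311 = (5 + √26 - 36/7)*311 = (-⅐ + √26)*311 = -311/7 + 311*√26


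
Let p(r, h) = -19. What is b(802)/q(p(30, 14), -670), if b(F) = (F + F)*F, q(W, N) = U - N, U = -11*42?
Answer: 160801/26 ≈ 6184.7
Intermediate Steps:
U = -462
q(W, N) = -462 - N
b(F) = 2*F² (b(F) = (2*F)*F = 2*F²)
b(802)/q(p(30, 14), -670) = (2*802²)/(-462 - 1*(-670)) = (2*643204)/(-462 + 670) = 1286408/208 = 1286408*(1/208) = 160801/26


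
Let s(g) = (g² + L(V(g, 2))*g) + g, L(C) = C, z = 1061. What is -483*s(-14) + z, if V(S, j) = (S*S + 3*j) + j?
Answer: 1292603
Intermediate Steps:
V(S, j) = S² + 4*j (V(S, j) = (S² + 3*j) + j = S² + 4*j)
s(g) = g + g² + g*(8 + g²) (s(g) = (g² + (g² + 4*2)*g) + g = (g² + (g² + 8)*g) + g = (g² + (8 + g²)*g) + g = (g² + g*(8 + g²)) + g = g + g² + g*(8 + g²))
-483*s(-14) + z = -(-6762)*(9 - 14 + (-14)²) + 1061 = -(-6762)*(9 - 14 + 196) + 1061 = -(-6762)*191 + 1061 = -483*(-2674) + 1061 = 1291542 + 1061 = 1292603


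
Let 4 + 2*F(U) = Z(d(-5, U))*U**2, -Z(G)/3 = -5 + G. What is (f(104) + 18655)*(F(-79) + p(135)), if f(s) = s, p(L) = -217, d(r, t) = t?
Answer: 14747331573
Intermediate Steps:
Z(G) = 15 - 3*G (Z(G) = -3*(-5 + G) = 15 - 3*G)
F(U) = -2 + U**2*(15 - 3*U)/2 (F(U) = -2 + ((15 - 3*U)*U**2)/2 = -2 + (U**2*(15 - 3*U))/2 = -2 + U**2*(15 - 3*U)/2)
(f(104) + 18655)*(F(-79) + p(135)) = (104 + 18655)*((-2 + (3/2)*(-79)**2*(5 - 1*(-79))) - 217) = 18759*((-2 + (3/2)*6241*(5 + 79)) - 217) = 18759*((-2 + (3/2)*6241*84) - 217) = 18759*((-2 + 786366) - 217) = 18759*(786364 - 217) = 18759*786147 = 14747331573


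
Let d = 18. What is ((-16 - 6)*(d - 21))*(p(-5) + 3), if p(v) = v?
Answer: -132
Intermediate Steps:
((-16 - 6)*(d - 21))*(p(-5) + 3) = ((-16 - 6)*(18 - 21))*(-5 + 3) = -22*(-3)*(-2) = 66*(-2) = -132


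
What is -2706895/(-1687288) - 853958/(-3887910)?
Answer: 5982518612677/3280011944040 ≈ 1.8239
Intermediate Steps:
-2706895/(-1687288) - 853958/(-3887910) = -2706895*(-1/1687288) - 853958*(-1/3887910) = 2706895/1687288 + 426979/1943955 = 5982518612677/3280011944040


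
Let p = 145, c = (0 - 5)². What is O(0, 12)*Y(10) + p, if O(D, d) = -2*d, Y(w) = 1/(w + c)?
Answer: 5051/35 ≈ 144.31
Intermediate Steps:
c = 25 (c = (-5)² = 25)
Y(w) = 1/(25 + w) (Y(w) = 1/(w + 25) = 1/(25 + w))
O(0, 12)*Y(10) + p = (-2*12)/(25 + 10) + 145 = -24/35 + 145 = 5051/35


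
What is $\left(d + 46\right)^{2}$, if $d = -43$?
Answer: $9$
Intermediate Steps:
$\left(d + 46\right)^{2} = \left(-43 + 46\right)^{2} = 3^{2} = 9$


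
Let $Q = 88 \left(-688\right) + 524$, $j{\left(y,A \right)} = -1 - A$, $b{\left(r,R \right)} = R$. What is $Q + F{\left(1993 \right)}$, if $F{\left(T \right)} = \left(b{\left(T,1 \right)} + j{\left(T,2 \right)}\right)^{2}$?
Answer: $-60016$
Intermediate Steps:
$Q = -60020$ ($Q = -60544 + 524 = -60020$)
$F{\left(T \right)} = 4$ ($F{\left(T \right)} = \left(1 - 3\right)^{2} = \left(-2\right)^{2} = 4$)
$Q + F{\left(1993 \right)} = -60020 + 4 = -60016$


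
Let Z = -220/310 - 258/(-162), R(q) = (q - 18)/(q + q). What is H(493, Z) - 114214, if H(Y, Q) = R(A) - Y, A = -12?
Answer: -458823/4 ≈ -1.1471e+5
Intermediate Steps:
R(q) = (-18 + q)/(2*q) (R(q) = (-18 + q)/((2*q)) = (-18 + q)*(1/(2*q)) = (-18 + q)/(2*q))
Z = 739/837 (Z = -220*1/310 - 258*(-1/162) = -22/31 + 43/27 = 739/837 ≈ 0.88292)
H(Y, Q) = 5/4 - Y (H(Y, Q) = (½)*(-18 - 12)/(-12) - Y = (½)*(-1/12)*(-30) - Y = 5/4 - Y)
H(493, Z) - 114214 = (5/4 - 1*493) - 114214 = (5/4 - 493) - 114214 = -1967/4 - 114214 = -458823/4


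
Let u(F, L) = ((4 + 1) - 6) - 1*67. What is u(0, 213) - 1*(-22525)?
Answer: 22457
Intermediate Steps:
u(F, L) = -68 (u(F, L) = (5 - 6) - 67 = -1 - 67 = -68)
u(0, 213) - 1*(-22525) = -68 - 1*(-22525) = -68 + 22525 = 22457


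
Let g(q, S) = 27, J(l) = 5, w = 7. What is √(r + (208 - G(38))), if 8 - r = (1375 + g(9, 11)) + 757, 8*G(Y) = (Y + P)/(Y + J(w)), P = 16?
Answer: I*√14371589/86 ≈ 44.081*I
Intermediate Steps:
G(Y) = (16 + Y)/(8*(5 + Y)) (G(Y) = ((Y + 16)/(Y + 5))/8 = ((16 + Y)/(5 + Y))/8 = (16 + Y)/(8*(5 + Y)))
r = -2151 (r = 8 - ((1375 + 27) + 757) = 8 - (1402 + 757) = 8 - 1*2159 = 8 - 2159 = -2151)
√(r + (208 - G(38))) = √(-2151 + (208 - (16 + 38)/(8*(5 + 38)))) = √(-2151 + (208 - 54/(8*43))) = √(-2151 + (208 - 1*27/172)) = √(-2151 + (208 - 27/172)) = √(-2151 + 35749/172) = √(-334223/172) = I*√14371589/86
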